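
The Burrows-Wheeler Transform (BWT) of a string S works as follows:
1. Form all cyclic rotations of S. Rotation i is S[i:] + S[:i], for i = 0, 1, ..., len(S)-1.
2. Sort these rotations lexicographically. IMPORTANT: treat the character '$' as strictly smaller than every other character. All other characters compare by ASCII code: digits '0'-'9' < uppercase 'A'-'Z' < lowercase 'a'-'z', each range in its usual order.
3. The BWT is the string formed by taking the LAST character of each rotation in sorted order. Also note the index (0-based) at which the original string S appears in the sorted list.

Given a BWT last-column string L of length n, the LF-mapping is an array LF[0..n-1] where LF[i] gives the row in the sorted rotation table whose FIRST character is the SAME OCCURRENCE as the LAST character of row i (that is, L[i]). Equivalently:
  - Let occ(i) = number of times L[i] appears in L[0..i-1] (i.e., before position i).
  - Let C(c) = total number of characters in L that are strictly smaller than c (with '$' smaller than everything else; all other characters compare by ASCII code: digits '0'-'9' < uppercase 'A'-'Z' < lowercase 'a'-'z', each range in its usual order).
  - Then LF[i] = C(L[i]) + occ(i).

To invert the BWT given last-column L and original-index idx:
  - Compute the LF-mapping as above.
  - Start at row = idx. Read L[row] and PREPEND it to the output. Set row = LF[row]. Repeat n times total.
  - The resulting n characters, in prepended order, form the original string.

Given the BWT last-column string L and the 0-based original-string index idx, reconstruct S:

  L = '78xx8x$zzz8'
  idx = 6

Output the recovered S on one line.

LF mapping: 1 2 5 6 3 7 0 8 9 10 4
Walk LF starting at row 6, prepending L[row]:
  step 1: row=6, L[6]='$', prepend. Next row=LF[6]=0
  step 2: row=0, L[0]='7', prepend. Next row=LF[0]=1
  step 3: row=1, L[1]='8', prepend. Next row=LF[1]=2
  step 4: row=2, L[2]='x', prepend. Next row=LF[2]=5
  step 5: row=5, L[5]='x', prepend. Next row=LF[5]=7
  step 6: row=7, L[7]='z', prepend. Next row=LF[7]=8
  step 7: row=8, L[8]='z', prepend. Next row=LF[8]=9
  step 8: row=9, L[9]='z', prepend. Next row=LF[9]=10
  step 9: row=10, L[10]='8', prepend. Next row=LF[10]=4
  step 10: row=4, L[4]='8', prepend. Next row=LF[4]=3
  step 11: row=3, L[3]='x', prepend. Next row=LF[3]=6
Reversed output: x88zzzxx87$

Answer: x88zzzxx87$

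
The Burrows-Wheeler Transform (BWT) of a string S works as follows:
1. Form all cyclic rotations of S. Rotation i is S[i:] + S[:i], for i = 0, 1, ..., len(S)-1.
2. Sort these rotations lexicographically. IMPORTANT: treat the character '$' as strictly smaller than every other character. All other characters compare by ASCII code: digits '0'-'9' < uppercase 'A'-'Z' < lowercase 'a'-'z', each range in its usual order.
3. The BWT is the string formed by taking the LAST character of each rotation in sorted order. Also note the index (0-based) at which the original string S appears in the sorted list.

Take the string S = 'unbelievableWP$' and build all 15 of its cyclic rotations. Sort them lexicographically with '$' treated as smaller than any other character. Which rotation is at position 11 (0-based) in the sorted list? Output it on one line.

All 15 rotations (rotation i = S[i:]+S[:i]):
  rot[0] = unbelievableWP$
  rot[1] = nbelievableWP$u
  rot[2] = believableWP$un
  rot[3] = elievableWP$unb
  rot[4] = lievableWP$unbe
  rot[5] = ievableWP$unbel
  rot[6] = evableWP$unbeli
  rot[7] = vableWP$unbelie
  rot[8] = ableWP$unbeliev
  rot[9] = bleWP$unbelieva
  rot[10] = leWP$unbelievab
  rot[11] = eWP$unbelievabl
  rot[12] = WP$unbelievable
  rot[13] = P$unbelievableW
  rot[14] = $unbelievableWP
Sorted (with $ < everything):
  sorted[0] = $unbelievableWP
  sorted[1] = P$unbelievableW
  sorted[2] = WP$unbelievable
  sorted[3] = ableWP$unbeliev
  sorted[4] = believableWP$un
  sorted[5] = bleWP$unbelieva
  sorted[6] = eWP$unbelievabl
  sorted[7] = elievableWP$unb
  sorted[8] = evableWP$unbeli
  sorted[9] = ievableWP$unbel
  sorted[10] = leWP$unbelievab
  sorted[11] = lievableWP$unbe
  sorted[12] = nbelievableWP$u
  sorted[13] = unbelievableWP$
  sorted[14] = vableWP$unbelie
sorted[11] = lievableWP$unbe

Answer: lievableWP$unbe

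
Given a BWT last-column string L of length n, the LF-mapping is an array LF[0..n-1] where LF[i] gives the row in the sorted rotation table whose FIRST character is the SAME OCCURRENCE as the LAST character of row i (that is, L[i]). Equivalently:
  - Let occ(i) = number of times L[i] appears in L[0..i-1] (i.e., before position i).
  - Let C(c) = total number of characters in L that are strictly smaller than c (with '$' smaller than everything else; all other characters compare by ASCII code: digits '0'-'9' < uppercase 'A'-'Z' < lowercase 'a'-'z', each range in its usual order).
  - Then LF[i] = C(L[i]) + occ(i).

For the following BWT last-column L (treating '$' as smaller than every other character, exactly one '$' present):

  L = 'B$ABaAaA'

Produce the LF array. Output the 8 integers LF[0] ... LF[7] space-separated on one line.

Char counts: '$':1, 'A':3, 'B':2, 'a':2
C (first-col start): C('$')=0, C('A')=1, C('B')=4, C('a')=6
L[0]='B': occ=0, LF[0]=C('B')+0=4+0=4
L[1]='$': occ=0, LF[1]=C('$')+0=0+0=0
L[2]='A': occ=0, LF[2]=C('A')+0=1+0=1
L[3]='B': occ=1, LF[3]=C('B')+1=4+1=5
L[4]='a': occ=0, LF[4]=C('a')+0=6+0=6
L[5]='A': occ=1, LF[5]=C('A')+1=1+1=2
L[6]='a': occ=1, LF[6]=C('a')+1=6+1=7
L[7]='A': occ=2, LF[7]=C('A')+2=1+2=3

Answer: 4 0 1 5 6 2 7 3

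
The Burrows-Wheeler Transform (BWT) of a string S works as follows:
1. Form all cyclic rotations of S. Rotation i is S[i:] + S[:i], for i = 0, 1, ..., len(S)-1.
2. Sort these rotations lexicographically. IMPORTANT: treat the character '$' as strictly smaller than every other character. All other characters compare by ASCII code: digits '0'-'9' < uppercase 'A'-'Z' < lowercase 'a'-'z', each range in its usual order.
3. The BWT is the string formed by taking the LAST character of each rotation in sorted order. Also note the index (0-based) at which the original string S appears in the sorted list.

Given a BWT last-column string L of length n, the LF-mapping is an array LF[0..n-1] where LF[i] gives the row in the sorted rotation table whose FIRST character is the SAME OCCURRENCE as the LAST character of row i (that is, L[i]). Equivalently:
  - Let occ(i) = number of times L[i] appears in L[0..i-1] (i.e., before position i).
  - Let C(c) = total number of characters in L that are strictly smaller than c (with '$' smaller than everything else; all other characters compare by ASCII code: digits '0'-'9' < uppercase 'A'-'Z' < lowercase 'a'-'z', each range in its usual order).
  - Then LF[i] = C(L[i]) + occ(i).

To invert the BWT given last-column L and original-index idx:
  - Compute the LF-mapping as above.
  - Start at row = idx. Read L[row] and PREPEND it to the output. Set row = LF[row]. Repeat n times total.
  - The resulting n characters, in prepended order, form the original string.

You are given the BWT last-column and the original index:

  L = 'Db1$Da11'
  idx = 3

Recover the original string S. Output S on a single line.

LF mapping: 4 7 1 0 5 6 2 3
Walk LF starting at row 3, prepending L[row]:
  step 1: row=3, L[3]='$', prepend. Next row=LF[3]=0
  step 2: row=0, L[0]='D', prepend. Next row=LF[0]=4
  step 3: row=4, L[4]='D', prepend. Next row=LF[4]=5
  step 4: row=5, L[5]='a', prepend. Next row=LF[5]=6
  step 5: row=6, L[6]='1', prepend. Next row=LF[6]=2
  step 6: row=2, L[2]='1', prepend. Next row=LF[2]=1
  step 7: row=1, L[1]='b', prepend. Next row=LF[1]=7
  step 8: row=7, L[7]='1', prepend. Next row=LF[7]=3
Reversed output: 1b11aDD$

Answer: 1b11aDD$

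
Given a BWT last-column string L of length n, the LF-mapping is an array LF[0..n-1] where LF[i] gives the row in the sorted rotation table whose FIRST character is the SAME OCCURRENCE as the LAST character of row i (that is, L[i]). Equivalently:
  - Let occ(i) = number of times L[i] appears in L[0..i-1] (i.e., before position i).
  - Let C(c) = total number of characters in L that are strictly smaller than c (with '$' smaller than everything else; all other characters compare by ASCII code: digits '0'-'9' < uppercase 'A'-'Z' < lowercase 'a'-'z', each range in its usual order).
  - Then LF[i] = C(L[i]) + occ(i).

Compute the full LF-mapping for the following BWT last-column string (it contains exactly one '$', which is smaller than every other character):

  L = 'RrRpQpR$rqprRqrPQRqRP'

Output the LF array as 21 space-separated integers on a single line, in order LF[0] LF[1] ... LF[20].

Answer: 5 17 6 11 3 12 7 0 18 14 13 19 8 15 20 1 4 9 16 10 2

Derivation:
Char counts: '$':1, 'P':2, 'Q':2, 'R':6, 'p':3, 'q':3, 'r':4
C (first-col start): C('$')=0, C('P')=1, C('Q')=3, C('R')=5, C('p')=11, C('q')=14, C('r')=17
L[0]='R': occ=0, LF[0]=C('R')+0=5+0=5
L[1]='r': occ=0, LF[1]=C('r')+0=17+0=17
L[2]='R': occ=1, LF[2]=C('R')+1=5+1=6
L[3]='p': occ=0, LF[3]=C('p')+0=11+0=11
L[4]='Q': occ=0, LF[4]=C('Q')+0=3+0=3
L[5]='p': occ=1, LF[5]=C('p')+1=11+1=12
L[6]='R': occ=2, LF[6]=C('R')+2=5+2=7
L[7]='$': occ=0, LF[7]=C('$')+0=0+0=0
L[8]='r': occ=1, LF[8]=C('r')+1=17+1=18
L[9]='q': occ=0, LF[9]=C('q')+0=14+0=14
L[10]='p': occ=2, LF[10]=C('p')+2=11+2=13
L[11]='r': occ=2, LF[11]=C('r')+2=17+2=19
L[12]='R': occ=3, LF[12]=C('R')+3=5+3=8
L[13]='q': occ=1, LF[13]=C('q')+1=14+1=15
L[14]='r': occ=3, LF[14]=C('r')+3=17+3=20
L[15]='P': occ=0, LF[15]=C('P')+0=1+0=1
L[16]='Q': occ=1, LF[16]=C('Q')+1=3+1=4
L[17]='R': occ=4, LF[17]=C('R')+4=5+4=9
L[18]='q': occ=2, LF[18]=C('q')+2=14+2=16
L[19]='R': occ=5, LF[19]=C('R')+5=5+5=10
L[20]='P': occ=1, LF[20]=C('P')+1=1+1=2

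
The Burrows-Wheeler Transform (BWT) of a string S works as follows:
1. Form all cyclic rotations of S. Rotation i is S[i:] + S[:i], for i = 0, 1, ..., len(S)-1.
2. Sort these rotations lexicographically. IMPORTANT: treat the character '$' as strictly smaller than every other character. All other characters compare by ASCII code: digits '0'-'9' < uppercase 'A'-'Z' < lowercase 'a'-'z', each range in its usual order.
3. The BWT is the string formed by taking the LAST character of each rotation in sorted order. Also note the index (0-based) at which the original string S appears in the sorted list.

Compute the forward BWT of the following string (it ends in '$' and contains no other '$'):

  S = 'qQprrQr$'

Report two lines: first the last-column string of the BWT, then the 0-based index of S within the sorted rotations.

All 8 rotations (rotation i = S[i:]+S[:i]):
  rot[0] = qQprrQr$
  rot[1] = QprrQr$q
  rot[2] = prrQr$qQ
  rot[3] = rrQr$qQp
  rot[4] = rQr$qQpr
  rot[5] = Qr$qQprr
  rot[6] = r$qQprrQ
  rot[7] = $qQprrQr
Sorted (with $ < everything):
  sorted[0] = $qQprrQr  (last char: 'r')
  sorted[1] = QprrQr$q  (last char: 'q')
  sorted[2] = Qr$qQprr  (last char: 'r')
  sorted[3] = prrQr$qQ  (last char: 'Q')
  sorted[4] = qQprrQr$  (last char: '$')
  sorted[5] = r$qQprrQ  (last char: 'Q')
  sorted[6] = rQr$qQpr  (last char: 'r')
  sorted[7] = rrQr$qQp  (last char: 'p')
Last column: rqrQ$Qrp
Original string S is at sorted index 4

Answer: rqrQ$Qrp
4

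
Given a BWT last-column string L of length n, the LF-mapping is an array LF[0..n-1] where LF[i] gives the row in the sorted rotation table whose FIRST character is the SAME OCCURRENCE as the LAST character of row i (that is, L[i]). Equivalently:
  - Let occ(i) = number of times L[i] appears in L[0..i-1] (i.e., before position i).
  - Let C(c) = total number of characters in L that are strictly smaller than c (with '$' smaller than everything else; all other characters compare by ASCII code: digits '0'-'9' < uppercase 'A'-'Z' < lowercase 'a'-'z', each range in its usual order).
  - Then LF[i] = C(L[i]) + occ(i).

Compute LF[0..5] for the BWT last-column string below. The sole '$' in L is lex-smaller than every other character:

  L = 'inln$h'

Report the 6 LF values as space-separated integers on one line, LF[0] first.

Char counts: '$':1, 'h':1, 'i':1, 'l':1, 'n':2
C (first-col start): C('$')=0, C('h')=1, C('i')=2, C('l')=3, C('n')=4
L[0]='i': occ=0, LF[0]=C('i')+0=2+0=2
L[1]='n': occ=0, LF[1]=C('n')+0=4+0=4
L[2]='l': occ=0, LF[2]=C('l')+0=3+0=3
L[3]='n': occ=1, LF[3]=C('n')+1=4+1=5
L[4]='$': occ=0, LF[4]=C('$')+0=0+0=0
L[5]='h': occ=0, LF[5]=C('h')+0=1+0=1

Answer: 2 4 3 5 0 1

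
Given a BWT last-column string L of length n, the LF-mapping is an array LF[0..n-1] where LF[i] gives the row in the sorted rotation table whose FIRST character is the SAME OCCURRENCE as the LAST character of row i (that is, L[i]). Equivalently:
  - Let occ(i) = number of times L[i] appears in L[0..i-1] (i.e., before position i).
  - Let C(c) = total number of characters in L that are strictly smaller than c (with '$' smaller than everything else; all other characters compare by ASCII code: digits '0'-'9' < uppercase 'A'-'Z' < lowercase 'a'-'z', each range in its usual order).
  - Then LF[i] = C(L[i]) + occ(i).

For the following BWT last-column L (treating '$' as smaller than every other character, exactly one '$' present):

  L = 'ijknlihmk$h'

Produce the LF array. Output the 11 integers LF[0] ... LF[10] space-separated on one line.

Char counts: '$':1, 'h':2, 'i':2, 'j':1, 'k':2, 'l':1, 'm':1, 'n':1
C (first-col start): C('$')=0, C('h')=1, C('i')=3, C('j')=5, C('k')=6, C('l')=8, C('m')=9, C('n')=10
L[0]='i': occ=0, LF[0]=C('i')+0=3+0=3
L[1]='j': occ=0, LF[1]=C('j')+0=5+0=5
L[2]='k': occ=0, LF[2]=C('k')+0=6+0=6
L[3]='n': occ=0, LF[3]=C('n')+0=10+0=10
L[4]='l': occ=0, LF[4]=C('l')+0=8+0=8
L[5]='i': occ=1, LF[5]=C('i')+1=3+1=4
L[6]='h': occ=0, LF[6]=C('h')+0=1+0=1
L[7]='m': occ=0, LF[7]=C('m')+0=9+0=9
L[8]='k': occ=1, LF[8]=C('k')+1=6+1=7
L[9]='$': occ=0, LF[9]=C('$')+0=0+0=0
L[10]='h': occ=1, LF[10]=C('h')+1=1+1=2

Answer: 3 5 6 10 8 4 1 9 7 0 2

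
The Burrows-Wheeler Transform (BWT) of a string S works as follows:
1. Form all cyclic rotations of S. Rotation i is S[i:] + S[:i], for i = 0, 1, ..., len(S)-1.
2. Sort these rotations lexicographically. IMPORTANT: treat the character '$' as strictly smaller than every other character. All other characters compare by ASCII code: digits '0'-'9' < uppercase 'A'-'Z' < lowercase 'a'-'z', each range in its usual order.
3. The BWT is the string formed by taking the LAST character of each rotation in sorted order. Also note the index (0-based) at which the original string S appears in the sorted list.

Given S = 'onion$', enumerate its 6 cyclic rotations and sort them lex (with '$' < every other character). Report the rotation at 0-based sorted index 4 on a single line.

All 6 rotations (rotation i = S[i:]+S[:i]):
  rot[0] = onion$
  rot[1] = nion$o
  rot[2] = ion$on
  rot[3] = on$oni
  rot[4] = n$onio
  rot[5] = $onion
Sorted (with $ < everything):
  sorted[0] = $onion
  sorted[1] = ion$on
  sorted[2] = n$onio
  sorted[3] = nion$o
  sorted[4] = on$oni
  sorted[5] = onion$
sorted[4] = on$oni

Answer: on$oni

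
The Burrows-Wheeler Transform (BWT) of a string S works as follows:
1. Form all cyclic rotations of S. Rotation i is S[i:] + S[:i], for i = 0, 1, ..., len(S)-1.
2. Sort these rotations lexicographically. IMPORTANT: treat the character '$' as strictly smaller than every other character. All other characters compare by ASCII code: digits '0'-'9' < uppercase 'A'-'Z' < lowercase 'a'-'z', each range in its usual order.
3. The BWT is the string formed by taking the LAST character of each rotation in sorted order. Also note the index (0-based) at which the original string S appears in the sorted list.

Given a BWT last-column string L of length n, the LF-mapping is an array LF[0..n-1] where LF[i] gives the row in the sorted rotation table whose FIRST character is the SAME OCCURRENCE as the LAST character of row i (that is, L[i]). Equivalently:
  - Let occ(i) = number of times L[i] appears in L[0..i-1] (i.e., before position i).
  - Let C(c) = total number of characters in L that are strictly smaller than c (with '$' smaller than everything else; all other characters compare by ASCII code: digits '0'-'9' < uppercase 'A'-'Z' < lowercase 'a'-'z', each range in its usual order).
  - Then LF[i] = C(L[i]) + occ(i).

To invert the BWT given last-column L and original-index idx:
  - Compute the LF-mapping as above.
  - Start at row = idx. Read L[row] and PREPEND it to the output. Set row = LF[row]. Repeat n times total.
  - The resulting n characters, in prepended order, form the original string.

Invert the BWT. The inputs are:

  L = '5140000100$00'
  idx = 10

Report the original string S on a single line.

Answer: 104000100005$

Derivation:
LF mapping: 12 9 11 1 2 3 4 10 5 6 0 7 8
Walk LF starting at row 10, prepending L[row]:
  step 1: row=10, L[10]='$', prepend. Next row=LF[10]=0
  step 2: row=0, L[0]='5', prepend. Next row=LF[0]=12
  step 3: row=12, L[12]='0', prepend. Next row=LF[12]=8
  step 4: row=8, L[8]='0', prepend. Next row=LF[8]=5
  step 5: row=5, L[5]='0', prepend. Next row=LF[5]=3
  step 6: row=3, L[3]='0', prepend. Next row=LF[3]=1
  step 7: row=1, L[1]='1', prepend. Next row=LF[1]=9
  step 8: row=9, L[9]='0', prepend. Next row=LF[9]=6
  step 9: row=6, L[6]='0', prepend. Next row=LF[6]=4
  step 10: row=4, L[4]='0', prepend. Next row=LF[4]=2
  step 11: row=2, L[2]='4', prepend. Next row=LF[2]=11
  step 12: row=11, L[11]='0', prepend. Next row=LF[11]=7
  step 13: row=7, L[7]='1', prepend. Next row=LF[7]=10
Reversed output: 104000100005$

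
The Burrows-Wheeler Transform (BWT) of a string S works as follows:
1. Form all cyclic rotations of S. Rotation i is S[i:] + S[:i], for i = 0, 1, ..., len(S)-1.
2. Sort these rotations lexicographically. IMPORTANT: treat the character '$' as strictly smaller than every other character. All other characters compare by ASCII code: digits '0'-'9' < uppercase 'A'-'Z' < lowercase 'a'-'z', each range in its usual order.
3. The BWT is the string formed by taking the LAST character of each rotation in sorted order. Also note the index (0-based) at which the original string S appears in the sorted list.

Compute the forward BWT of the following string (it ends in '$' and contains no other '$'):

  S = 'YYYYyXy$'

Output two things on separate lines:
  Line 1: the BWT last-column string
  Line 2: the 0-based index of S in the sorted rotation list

Answer: yy$YYYXY
2

Derivation:
All 8 rotations (rotation i = S[i:]+S[:i]):
  rot[0] = YYYYyXy$
  rot[1] = YYYyXy$Y
  rot[2] = YYyXy$YY
  rot[3] = YyXy$YYY
  rot[4] = yXy$YYYY
  rot[5] = Xy$YYYYy
  rot[6] = y$YYYYyX
  rot[7] = $YYYYyXy
Sorted (with $ < everything):
  sorted[0] = $YYYYyXy  (last char: 'y')
  sorted[1] = Xy$YYYYy  (last char: 'y')
  sorted[2] = YYYYyXy$  (last char: '$')
  sorted[3] = YYYyXy$Y  (last char: 'Y')
  sorted[4] = YYyXy$YY  (last char: 'Y')
  sorted[5] = YyXy$YYY  (last char: 'Y')
  sorted[6] = y$YYYYyX  (last char: 'X')
  sorted[7] = yXy$YYYY  (last char: 'Y')
Last column: yy$YYYXY
Original string S is at sorted index 2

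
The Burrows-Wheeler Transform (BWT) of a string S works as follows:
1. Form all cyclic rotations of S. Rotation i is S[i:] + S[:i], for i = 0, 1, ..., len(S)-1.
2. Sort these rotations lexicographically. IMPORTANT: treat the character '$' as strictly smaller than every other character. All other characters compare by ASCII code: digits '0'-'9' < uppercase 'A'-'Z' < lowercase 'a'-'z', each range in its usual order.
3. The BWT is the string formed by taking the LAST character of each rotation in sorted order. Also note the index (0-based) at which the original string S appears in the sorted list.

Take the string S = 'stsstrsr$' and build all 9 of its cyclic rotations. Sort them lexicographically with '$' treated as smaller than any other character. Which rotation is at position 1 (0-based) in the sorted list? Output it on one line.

Answer: r$stsstrs

Derivation:
All 9 rotations (rotation i = S[i:]+S[:i]):
  rot[0] = stsstrsr$
  rot[1] = tsstrsr$s
  rot[2] = sstrsr$st
  rot[3] = strsr$sts
  rot[4] = trsr$stss
  rot[5] = rsr$stsst
  rot[6] = sr$stsstr
  rot[7] = r$stsstrs
  rot[8] = $stsstrsr
Sorted (with $ < everything):
  sorted[0] = $stsstrsr
  sorted[1] = r$stsstrs
  sorted[2] = rsr$stsst
  sorted[3] = sr$stsstr
  sorted[4] = sstrsr$st
  sorted[5] = strsr$sts
  sorted[6] = stsstrsr$
  sorted[7] = trsr$stss
  sorted[8] = tsstrsr$s
sorted[1] = r$stsstrs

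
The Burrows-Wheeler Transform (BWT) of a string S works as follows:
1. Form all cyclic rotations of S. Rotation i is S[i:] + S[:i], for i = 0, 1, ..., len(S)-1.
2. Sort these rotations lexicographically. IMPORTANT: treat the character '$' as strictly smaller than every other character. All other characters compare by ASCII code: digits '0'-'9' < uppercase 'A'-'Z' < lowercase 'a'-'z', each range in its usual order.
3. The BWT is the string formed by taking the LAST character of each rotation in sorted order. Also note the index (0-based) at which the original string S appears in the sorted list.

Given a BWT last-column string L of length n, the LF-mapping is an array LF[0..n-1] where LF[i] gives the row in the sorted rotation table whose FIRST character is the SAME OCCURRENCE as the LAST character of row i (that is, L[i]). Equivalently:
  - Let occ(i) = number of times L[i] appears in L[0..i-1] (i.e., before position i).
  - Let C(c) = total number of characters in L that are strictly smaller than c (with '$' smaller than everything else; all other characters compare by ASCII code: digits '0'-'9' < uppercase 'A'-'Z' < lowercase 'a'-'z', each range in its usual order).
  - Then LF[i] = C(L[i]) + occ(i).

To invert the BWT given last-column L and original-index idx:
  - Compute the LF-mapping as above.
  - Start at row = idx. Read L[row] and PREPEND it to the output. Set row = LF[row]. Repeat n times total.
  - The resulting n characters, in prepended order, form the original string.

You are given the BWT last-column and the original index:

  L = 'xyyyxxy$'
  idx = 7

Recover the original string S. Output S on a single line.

LF mapping: 1 4 5 6 2 3 7 0
Walk LF starting at row 7, prepending L[row]:
  step 1: row=7, L[7]='$', prepend. Next row=LF[7]=0
  step 2: row=0, L[0]='x', prepend. Next row=LF[0]=1
  step 3: row=1, L[1]='y', prepend. Next row=LF[1]=4
  step 4: row=4, L[4]='x', prepend. Next row=LF[4]=2
  step 5: row=2, L[2]='y', prepend. Next row=LF[2]=5
  step 6: row=5, L[5]='x', prepend. Next row=LF[5]=3
  step 7: row=3, L[3]='y', prepend. Next row=LF[3]=6
  step 8: row=6, L[6]='y', prepend. Next row=LF[6]=7
Reversed output: yyxyxyx$

Answer: yyxyxyx$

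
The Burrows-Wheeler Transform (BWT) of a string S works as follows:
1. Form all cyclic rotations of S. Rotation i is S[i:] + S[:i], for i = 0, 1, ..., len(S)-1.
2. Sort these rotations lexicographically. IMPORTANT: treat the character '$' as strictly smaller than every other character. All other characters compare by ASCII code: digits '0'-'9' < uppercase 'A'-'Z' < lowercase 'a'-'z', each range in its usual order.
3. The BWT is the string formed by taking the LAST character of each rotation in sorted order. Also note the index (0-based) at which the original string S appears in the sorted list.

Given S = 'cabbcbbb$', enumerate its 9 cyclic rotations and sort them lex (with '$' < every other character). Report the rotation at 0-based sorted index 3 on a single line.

Answer: bb$cabbcb

Derivation:
All 9 rotations (rotation i = S[i:]+S[:i]):
  rot[0] = cabbcbbb$
  rot[1] = abbcbbb$c
  rot[2] = bbcbbb$ca
  rot[3] = bcbbb$cab
  rot[4] = cbbb$cabb
  rot[5] = bbb$cabbc
  rot[6] = bb$cabbcb
  rot[7] = b$cabbcbb
  rot[8] = $cabbcbbb
Sorted (with $ < everything):
  sorted[0] = $cabbcbbb
  sorted[1] = abbcbbb$c
  sorted[2] = b$cabbcbb
  sorted[3] = bb$cabbcb
  sorted[4] = bbb$cabbc
  sorted[5] = bbcbbb$ca
  sorted[6] = bcbbb$cab
  sorted[7] = cabbcbbb$
  sorted[8] = cbbb$cabb
sorted[3] = bb$cabbcb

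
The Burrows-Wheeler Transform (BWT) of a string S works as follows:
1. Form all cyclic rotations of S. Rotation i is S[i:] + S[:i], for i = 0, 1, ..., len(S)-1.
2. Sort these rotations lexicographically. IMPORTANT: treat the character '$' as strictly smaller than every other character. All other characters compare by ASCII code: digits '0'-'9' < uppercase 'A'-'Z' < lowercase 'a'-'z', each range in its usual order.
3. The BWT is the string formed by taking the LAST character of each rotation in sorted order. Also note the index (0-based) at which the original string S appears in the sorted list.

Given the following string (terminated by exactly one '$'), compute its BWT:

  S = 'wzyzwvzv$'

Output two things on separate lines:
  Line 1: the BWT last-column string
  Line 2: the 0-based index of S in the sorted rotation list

Answer: vzwz$zvyw
4

Derivation:
All 9 rotations (rotation i = S[i:]+S[:i]):
  rot[0] = wzyzwvzv$
  rot[1] = zyzwvzv$w
  rot[2] = yzwvzv$wz
  rot[3] = zwvzv$wzy
  rot[4] = wvzv$wzyz
  rot[5] = vzv$wzyzw
  rot[6] = zv$wzyzwv
  rot[7] = v$wzyzwvz
  rot[8] = $wzyzwvzv
Sorted (with $ < everything):
  sorted[0] = $wzyzwvzv  (last char: 'v')
  sorted[1] = v$wzyzwvz  (last char: 'z')
  sorted[2] = vzv$wzyzw  (last char: 'w')
  sorted[3] = wvzv$wzyz  (last char: 'z')
  sorted[4] = wzyzwvzv$  (last char: '$')
  sorted[5] = yzwvzv$wz  (last char: 'z')
  sorted[6] = zv$wzyzwv  (last char: 'v')
  sorted[7] = zwvzv$wzy  (last char: 'y')
  sorted[8] = zyzwvzv$w  (last char: 'w')
Last column: vzwz$zvyw
Original string S is at sorted index 4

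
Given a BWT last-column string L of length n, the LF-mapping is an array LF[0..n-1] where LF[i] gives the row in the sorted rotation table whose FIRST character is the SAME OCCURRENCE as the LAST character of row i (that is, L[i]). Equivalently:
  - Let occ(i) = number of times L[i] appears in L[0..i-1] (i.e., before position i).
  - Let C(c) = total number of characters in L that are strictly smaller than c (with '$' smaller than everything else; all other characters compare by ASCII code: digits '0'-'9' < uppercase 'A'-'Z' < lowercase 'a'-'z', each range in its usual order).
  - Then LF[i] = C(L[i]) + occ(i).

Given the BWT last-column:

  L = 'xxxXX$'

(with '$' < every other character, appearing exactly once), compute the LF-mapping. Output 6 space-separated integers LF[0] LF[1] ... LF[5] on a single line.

Answer: 3 4 5 1 2 0

Derivation:
Char counts: '$':1, 'X':2, 'x':3
C (first-col start): C('$')=0, C('X')=1, C('x')=3
L[0]='x': occ=0, LF[0]=C('x')+0=3+0=3
L[1]='x': occ=1, LF[1]=C('x')+1=3+1=4
L[2]='x': occ=2, LF[2]=C('x')+2=3+2=5
L[3]='X': occ=0, LF[3]=C('X')+0=1+0=1
L[4]='X': occ=1, LF[4]=C('X')+1=1+1=2
L[5]='$': occ=0, LF[5]=C('$')+0=0+0=0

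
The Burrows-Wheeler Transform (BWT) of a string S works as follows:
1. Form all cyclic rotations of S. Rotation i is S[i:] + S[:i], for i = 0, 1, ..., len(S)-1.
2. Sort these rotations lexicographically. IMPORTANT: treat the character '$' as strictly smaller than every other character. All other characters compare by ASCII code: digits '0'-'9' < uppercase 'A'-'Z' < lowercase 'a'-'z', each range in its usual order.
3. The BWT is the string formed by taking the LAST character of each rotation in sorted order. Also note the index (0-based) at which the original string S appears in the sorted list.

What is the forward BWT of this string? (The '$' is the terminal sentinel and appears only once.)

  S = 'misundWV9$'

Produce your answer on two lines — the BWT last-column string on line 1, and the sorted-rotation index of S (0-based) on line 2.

All 10 rotations (rotation i = S[i:]+S[:i]):
  rot[0] = misundWV9$
  rot[1] = isundWV9$m
  rot[2] = sundWV9$mi
  rot[3] = undWV9$mis
  rot[4] = ndWV9$misu
  rot[5] = dWV9$misun
  rot[6] = WV9$misund
  rot[7] = V9$misundW
  rot[8] = 9$misundWV
  rot[9] = $misundWV9
Sorted (with $ < everything):
  sorted[0] = $misundWV9  (last char: '9')
  sorted[1] = 9$misundWV  (last char: 'V')
  sorted[2] = V9$misundW  (last char: 'W')
  sorted[3] = WV9$misund  (last char: 'd')
  sorted[4] = dWV9$misun  (last char: 'n')
  sorted[5] = isundWV9$m  (last char: 'm')
  sorted[6] = misundWV9$  (last char: '$')
  sorted[7] = ndWV9$misu  (last char: 'u')
  sorted[8] = sundWV9$mi  (last char: 'i')
  sorted[9] = undWV9$mis  (last char: 's')
Last column: 9VWdnm$uis
Original string S is at sorted index 6

Answer: 9VWdnm$uis
6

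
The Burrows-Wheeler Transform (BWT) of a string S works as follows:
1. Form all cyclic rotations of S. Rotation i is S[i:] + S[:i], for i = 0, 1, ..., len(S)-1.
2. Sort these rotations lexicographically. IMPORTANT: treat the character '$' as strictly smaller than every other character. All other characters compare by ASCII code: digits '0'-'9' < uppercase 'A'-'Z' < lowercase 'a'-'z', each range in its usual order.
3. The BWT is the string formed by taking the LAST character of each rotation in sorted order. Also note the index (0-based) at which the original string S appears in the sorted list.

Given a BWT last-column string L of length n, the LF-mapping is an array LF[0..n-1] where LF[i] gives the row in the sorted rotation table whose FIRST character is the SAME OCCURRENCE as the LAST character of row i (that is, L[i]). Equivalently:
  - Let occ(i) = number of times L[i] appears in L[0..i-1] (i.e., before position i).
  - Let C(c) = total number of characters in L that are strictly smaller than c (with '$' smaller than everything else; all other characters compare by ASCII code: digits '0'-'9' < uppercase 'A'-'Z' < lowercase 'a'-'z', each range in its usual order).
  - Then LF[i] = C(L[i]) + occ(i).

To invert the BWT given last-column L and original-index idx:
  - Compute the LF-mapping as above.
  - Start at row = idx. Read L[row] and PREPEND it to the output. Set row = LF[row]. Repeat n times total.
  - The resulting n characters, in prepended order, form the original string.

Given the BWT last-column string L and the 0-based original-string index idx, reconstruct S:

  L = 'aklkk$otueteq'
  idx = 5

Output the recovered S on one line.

LF mapping: 1 4 7 5 6 0 8 10 12 2 11 3 9
Walk LF starting at row 5, prepending L[row]:
  step 1: row=5, L[5]='$', prepend. Next row=LF[5]=0
  step 2: row=0, L[0]='a', prepend. Next row=LF[0]=1
  step 3: row=1, L[1]='k', prepend. Next row=LF[1]=4
  step 4: row=4, L[4]='k', prepend. Next row=LF[4]=6
  step 5: row=6, L[6]='o', prepend. Next row=LF[6]=8
  step 6: row=8, L[8]='u', prepend. Next row=LF[8]=12
  step 7: row=12, L[12]='q', prepend. Next row=LF[12]=9
  step 8: row=9, L[9]='e', prepend. Next row=LF[9]=2
  step 9: row=2, L[2]='l', prepend. Next row=LF[2]=7
  step 10: row=7, L[7]='t', prepend. Next row=LF[7]=10
  step 11: row=10, L[10]='t', prepend. Next row=LF[10]=11
  step 12: row=11, L[11]='e', prepend. Next row=LF[11]=3
  step 13: row=3, L[3]='k', prepend. Next row=LF[3]=5
Reversed output: kettlequokka$

Answer: kettlequokka$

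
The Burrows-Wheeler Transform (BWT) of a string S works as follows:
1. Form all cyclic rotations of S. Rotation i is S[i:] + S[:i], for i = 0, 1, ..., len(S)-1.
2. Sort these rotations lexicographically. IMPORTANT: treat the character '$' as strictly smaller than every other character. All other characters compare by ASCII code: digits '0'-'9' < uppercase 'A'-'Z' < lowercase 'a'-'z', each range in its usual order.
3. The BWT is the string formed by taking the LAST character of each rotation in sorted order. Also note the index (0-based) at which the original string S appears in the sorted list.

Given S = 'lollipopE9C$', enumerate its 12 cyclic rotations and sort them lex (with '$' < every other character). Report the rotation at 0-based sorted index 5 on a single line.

Answer: lipopE9C$lol

Derivation:
All 12 rotations (rotation i = S[i:]+S[:i]):
  rot[0] = lollipopE9C$
  rot[1] = ollipopE9C$l
  rot[2] = llipopE9C$lo
  rot[3] = lipopE9C$lol
  rot[4] = ipopE9C$loll
  rot[5] = popE9C$lolli
  rot[6] = opE9C$lollip
  rot[7] = pE9C$lollipo
  rot[8] = E9C$lollipop
  rot[9] = 9C$lollipopE
  rot[10] = C$lollipopE9
  rot[11] = $lollipopE9C
Sorted (with $ < everything):
  sorted[0] = $lollipopE9C
  sorted[1] = 9C$lollipopE
  sorted[2] = C$lollipopE9
  sorted[3] = E9C$lollipop
  sorted[4] = ipopE9C$loll
  sorted[5] = lipopE9C$lol
  sorted[6] = llipopE9C$lo
  sorted[7] = lollipopE9C$
  sorted[8] = ollipopE9C$l
  sorted[9] = opE9C$lollip
  sorted[10] = pE9C$lollipo
  sorted[11] = popE9C$lolli
sorted[5] = lipopE9C$lol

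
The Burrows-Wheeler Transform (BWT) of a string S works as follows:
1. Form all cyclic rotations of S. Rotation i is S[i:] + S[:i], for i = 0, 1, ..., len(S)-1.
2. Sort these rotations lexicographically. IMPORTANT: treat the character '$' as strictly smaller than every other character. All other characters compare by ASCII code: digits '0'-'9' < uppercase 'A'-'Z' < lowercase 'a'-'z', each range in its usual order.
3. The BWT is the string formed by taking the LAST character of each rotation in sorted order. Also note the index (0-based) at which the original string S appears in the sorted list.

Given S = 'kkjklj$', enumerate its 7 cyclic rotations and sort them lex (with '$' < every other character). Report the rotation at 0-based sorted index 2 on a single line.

All 7 rotations (rotation i = S[i:]+S[:i]):
  rot[0] = kkjklj$
  rot[1] = kjklj$k
  rot[2] = jklj$kk
  rot[3] = klj$kkj
  rot[4] = lj$kkjk
  rot[5] = j$kkjkl
  rot[6] = $kkjklj
Sorted (with $ < everything):
  sorted[0] = $kkjklj
  sorted[1] = j$kkjkl
  sorted[2] = jklj$kk
  sorted[3] = kjklj$k
  sorted[4] = kkjklj$
  sorted[5] = klj$kkj
  sorted[6] = lj$kkjk
sorted[2] = jklj$kk

Answer: jklj$kk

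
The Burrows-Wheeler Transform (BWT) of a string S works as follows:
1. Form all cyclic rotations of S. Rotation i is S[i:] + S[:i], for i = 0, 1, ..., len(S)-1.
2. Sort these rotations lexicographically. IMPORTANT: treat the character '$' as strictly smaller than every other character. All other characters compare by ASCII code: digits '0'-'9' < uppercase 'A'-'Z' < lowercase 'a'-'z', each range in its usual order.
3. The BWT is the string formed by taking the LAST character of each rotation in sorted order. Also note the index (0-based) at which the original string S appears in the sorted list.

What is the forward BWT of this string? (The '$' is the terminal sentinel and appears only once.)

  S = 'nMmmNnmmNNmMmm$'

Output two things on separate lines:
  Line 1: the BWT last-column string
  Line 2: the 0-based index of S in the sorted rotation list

Answer: mmnmNmmNmmMnM$N
13

Derivation:
All 15 rotations (rotation i = S[i:]+S[:i]):
  rot[0] = nMmmNnmmNNmMmm$
  rot[1] = MmmNnmmNNmMmm$n
  rot[2] = mmNnmmNNmMmm$nM
  rot[3] = mNnmmNNmMmm$nMm
  rot[4] = NnmmNNmMmm$nMmm
  rot[5] = nmmNNmMmm$nMmmN
  rot[6] = mmNNmMmm$nMmmNn
  rot[7] = mNNmMmm$nMmmNnm
  rot[8] = NNmMmm$nMmmNnmm
  rot[9] = NmMmm$nMmmNnmmN
  rot[10] = mMmm$nMmmNnmmNN
  rot[11] = Mmm$nMmmNnmmNNm
  rot[12] = mm$nMmmNnmmNNmM
  rot[13] = m$nMmmNnmmNNmMm
  rot[14] = $nMmmNnmmNNmMmm
Sorted (with $ < everything):
  sorted[0] = $nMmmNnmmNNmMmm  (last char: 'm')
  sorted[1] = Mmm$nMmmNnmmNNm  (last char: 'm')
  sorted[2] = MmmNnmmNNmMmm$n  (last char: 'n')
  sorted[3] = NNmMmm$nMmmNnmm  (last char: 'm')
  sorted[4] = NmMmm$nMmmNnmmN  (last char: 'N')
  sorted[5] = NnmmNNmMmm$nMmm  (last char: 'm')
  sorted[6] = m$nMmmNnmmNNmMm  (last char: 'm')
  sorted[7] = mMmm$nMmmNnmmNN  (last char: 'N')
  sorted[8] = mNNmMmm$nMmmNnm  (last char: 'm')
  sorted[9] = mNnmmNNmMmm$nMm  (last char: 'm')
  sorted[10] = mm$nMmmNnmmNNmM  (last char: 'M')
  sorted[11] = mmNNmMmm$nMmmNn  (last char: 'n')
  sorted[12] = mmNnmmNNmMmm$nM  (last char: 'M')
  sorted[13] = nMmmNnmmNNmMmm$  (last char: '$')
  sorted[14] = nmmNNmMmm$nMmmN  (last char: 'N')
Last column: mmnmNmmNmmMnM$N
Original string S is at sorted index 13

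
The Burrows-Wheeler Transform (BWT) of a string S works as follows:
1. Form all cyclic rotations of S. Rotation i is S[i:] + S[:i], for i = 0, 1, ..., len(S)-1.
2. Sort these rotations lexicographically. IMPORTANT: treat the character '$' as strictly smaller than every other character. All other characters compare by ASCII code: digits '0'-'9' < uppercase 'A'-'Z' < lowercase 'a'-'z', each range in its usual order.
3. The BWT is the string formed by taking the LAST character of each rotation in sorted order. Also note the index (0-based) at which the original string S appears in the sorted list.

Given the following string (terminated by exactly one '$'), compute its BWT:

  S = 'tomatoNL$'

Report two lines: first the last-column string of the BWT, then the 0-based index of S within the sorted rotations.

All 9 rotations (rotation i = S[i:]+S[:i]):
  rot[0] = tomatoNL$
  rot[1] = omatoNL$t
  rot[2] = matoNL$to
  rot[3] = atoNL$tom
  rot[4] = toNL$toma
  rot[5] = oNL$tomat
  rot[6] = NL$tomato
  rot[7] = L$tomatoN
  rot[8] = $tomatoNL
Sorted (with $ < everything):
  sorted[0] = $tomatoNL  (last char: 'L')
  sorted[1] = L$tomatoN  (last char: 'N')
  sorted[2] = NL$tomato  (last char: 'o')
  sorted[3] = atoNL$tom  (last char: 'm')
  sorted[4] = matoNL$to  (last char: 'o')
  sorted[5] = oNL$tomat  (last char: 't')
  sorted[6] = omatoNL$t  (last char: 't')
  sorted[7] = toNL$toma  (last char: 'a')
  sorted[8] = tomatoNL$  (last char: '$')
Last column: LNomotta$
Original string S is at sorted index 8

Answer: LNomotta$
8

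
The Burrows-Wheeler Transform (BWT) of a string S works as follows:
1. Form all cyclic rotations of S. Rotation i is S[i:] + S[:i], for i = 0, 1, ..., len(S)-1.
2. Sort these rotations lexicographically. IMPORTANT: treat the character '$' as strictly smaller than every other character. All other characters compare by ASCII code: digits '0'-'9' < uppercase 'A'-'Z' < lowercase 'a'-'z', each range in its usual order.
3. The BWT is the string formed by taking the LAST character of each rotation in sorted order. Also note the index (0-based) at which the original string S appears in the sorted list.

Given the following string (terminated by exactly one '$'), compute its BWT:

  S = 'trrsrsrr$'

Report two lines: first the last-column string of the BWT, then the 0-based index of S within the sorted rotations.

Answer: rrstsrrr$
8

Derivation:
All 9 rotations (rotation i = S[i:]+S[:i]):
  rot[0] = trrsrsrr$
  rot[1] = rrsrsrr$t
  rot[2] = rsrsrr$tr
  rot[3] = srsrr$trr
  rot[4] = rsrr$trrs
  rot[5] = srr$trrsr
  rot[6] = rr$trrsrs
  rot[7] = r$trrsrsr
  rot[8] = $trrsrsrr
Sorted (with $ < everything):
  sorted[0] = $trrsrsrr  (last char: 'r')
  sorted[1] = r$trrsrsr  (last char: 'r')
  sorted[2] = rr$trrsrs  (last char: 's')
  sorted[3] = rrsrsrr$t  (last char: 't')
  sorted[4] = rsrr$trrs  (last char: 's')
  sorted[5] = rsrsrr$tr  (last char: 'r')
  sorted[6] = srr$trrsr  (last char: 'r')
  sorted[7] = srsrr$trr  (last char: 'r')
  sorted[8] = trrsrsrr$  (last char: '$')
Last column: rrstsrrr$
Original string S is at sorted index 8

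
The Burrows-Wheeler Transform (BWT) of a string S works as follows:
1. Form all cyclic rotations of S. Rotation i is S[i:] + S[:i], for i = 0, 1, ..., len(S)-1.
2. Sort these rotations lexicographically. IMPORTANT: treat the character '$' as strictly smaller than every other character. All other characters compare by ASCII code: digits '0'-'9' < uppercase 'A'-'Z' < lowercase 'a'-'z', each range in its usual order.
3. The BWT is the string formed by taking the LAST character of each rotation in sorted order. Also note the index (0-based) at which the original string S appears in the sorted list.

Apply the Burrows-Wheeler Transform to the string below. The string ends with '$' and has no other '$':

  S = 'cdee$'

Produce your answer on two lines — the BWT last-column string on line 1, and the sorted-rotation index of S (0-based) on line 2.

Answer: e$ced
1

Derivation:
All 5 rotations (rotation i = S[i:]+S[:i]):
  rot[0] = cdee$
  rot[1] = dee$c
  rot[2] = ee$cd
  rot[3] = e$cde
  rot[4] = $cdee
Sorted (with $ < everything):
  sorted[0] = $cdee  (last char: 'e')
  sorted[1] = cdee$  (last char: '$')
  sorted[2] = dee$c  (last char: 'c')
  sorted[3] = e$cde  (last char: 'e')
  sorted[4] = ee$cd  (last char: 'd')
Last column: e$ced
Original string S is at sorted index 1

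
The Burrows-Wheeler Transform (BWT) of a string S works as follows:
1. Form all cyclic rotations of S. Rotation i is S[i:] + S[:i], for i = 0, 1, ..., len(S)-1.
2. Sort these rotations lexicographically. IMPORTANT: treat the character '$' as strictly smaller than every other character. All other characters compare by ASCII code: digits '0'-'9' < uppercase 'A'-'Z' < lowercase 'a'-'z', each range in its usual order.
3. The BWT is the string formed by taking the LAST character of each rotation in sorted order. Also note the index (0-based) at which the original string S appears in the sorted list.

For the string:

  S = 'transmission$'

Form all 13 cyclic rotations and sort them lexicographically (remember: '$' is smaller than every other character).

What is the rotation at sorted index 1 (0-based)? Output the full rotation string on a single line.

All 13 rotations (rotation i = S[i:]+S[:i]):
  rot[0] = transmission$
  rot[1] = ransmission$t
  rot[2] = ansmission$tr
  rot[3] = nsmission$tra
  rot[4] = smission$tran
  rot[5] = mission$trans
  rot[6] = ission$transm
  rot[7] = ssion$transmi
  rot[8] = sion$transmis
  rot[9] = ion$transmiss
  rot[10] = on$transmissi
  rot[11] = n$transmissio
  rot[12] = $transmission
Sorted (with $ < everything):
  sorted[0] = $transmission
  sorted[1] = ansmission$tr
  sorted[2] = ion$transmiss
  sorted[3] = ission$transm
  sorted[4] = mission$trans
  sorted[5] = n$transmissio
  sorted[6] = nsmission$tra
  sorted[7] = on$transmissi
  sorted[8] = ransmission$t
  sorted[9] = sion$transmis
  sorted[10] = smission$tran
  sorted[11] = ssion$transmi
  sorted[12] = transmission$
sorted[1] = ansmission$tr

Answer: ansmission$tr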